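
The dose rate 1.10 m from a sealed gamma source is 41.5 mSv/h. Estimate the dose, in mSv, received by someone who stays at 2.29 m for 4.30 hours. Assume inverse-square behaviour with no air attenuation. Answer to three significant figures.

By the inverse-square law, rate at 2.29 m:
41.5 × (1.10/2.29)² = 41.5 × 0.2307 = 9.574 mSv/h.
Dose = rate × time = 9.574 mSv/h × 4.300 h = 41.17 mSv.

41.2 mSv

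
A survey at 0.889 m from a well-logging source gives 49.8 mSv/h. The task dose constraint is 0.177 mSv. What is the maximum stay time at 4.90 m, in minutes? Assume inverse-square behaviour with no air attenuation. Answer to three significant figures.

6.48 min

Since intensity falls as 1/r², rate at 4.90 m:
49.8 × (0.889/4.90)² = 49.8 × 0.03292 = 1.639 mSv/h.
Stay time = 0.177 mSv ÷ 1.639 mSv/h = 0.1080 h = 6.480 min.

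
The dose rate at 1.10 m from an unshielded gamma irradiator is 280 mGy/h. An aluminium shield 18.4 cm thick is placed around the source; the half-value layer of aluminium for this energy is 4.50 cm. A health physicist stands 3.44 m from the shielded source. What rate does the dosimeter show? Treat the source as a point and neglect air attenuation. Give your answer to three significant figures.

Distance alone: 280 × (1.10/3.44)² = 280 × 0.1023 = 28.64 mGy/h.
Shield: 18.4/4.50 = 4.089 half-value layers → attenuation 2^(−4.089) = 0.05876.
Combined: 28.64 × 0.05876 = 1.683 mGy/h.

1.68 mGy/h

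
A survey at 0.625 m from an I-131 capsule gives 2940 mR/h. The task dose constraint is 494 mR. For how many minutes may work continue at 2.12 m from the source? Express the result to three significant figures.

Intensity scales as (d₁/d₂)², so rate at 2.12 m:
2940 × (0.625/2.12)² = 2940 × 0.08691 = 255.5 mR/h.
Stay time = 494 mR ÷ 255.5 mR/h = 1.933 h = 116.0 min.

116 min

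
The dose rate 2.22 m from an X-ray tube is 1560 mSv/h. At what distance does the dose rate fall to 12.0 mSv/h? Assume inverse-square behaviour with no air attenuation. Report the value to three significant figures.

25.3 m

Intensity scales as (d₁/d₂)², so d₂ = d₁·√(I₁/I₂).
I₁/I₂ = 1560/12.0 = 130.0, so d₂ = 2.22 × √130.0 = 25.31 m.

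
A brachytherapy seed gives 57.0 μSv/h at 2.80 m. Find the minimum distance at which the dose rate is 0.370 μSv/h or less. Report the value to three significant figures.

34.8 m

Applying the 1/r² law, d₂ = d₁·√(I₁/I₂).
I₁/I₂ = 57.0/0.370 = 154.1, so d₂ = 2.80 × √154.1 = 34.76 m.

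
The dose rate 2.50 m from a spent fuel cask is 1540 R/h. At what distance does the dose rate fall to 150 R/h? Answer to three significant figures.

Applying the 1/r² law, d₂ = d₁·√(I₁/I₂).
I₁/I₂ = 1540/150 = 10.27, so d₂ = 2.50 × √10.27 = 8.012 m.

8.01 m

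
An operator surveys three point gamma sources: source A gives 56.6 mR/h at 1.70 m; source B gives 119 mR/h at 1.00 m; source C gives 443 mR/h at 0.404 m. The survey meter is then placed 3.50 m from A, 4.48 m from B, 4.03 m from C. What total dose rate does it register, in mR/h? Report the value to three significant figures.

23.7 mR/h

Each source contributes Iᵢ·(dᵢ/rᵢ)²; contributions add.
A: 56.6 × (1.70/3.50)² = 13.35 mR/h
B: 119 × (1.00/4.48)² = 5.929 mR/h
C: 443 × (0.404/4.03)² = 4.452 mR/h
Total = 13.35 + 5.929 + 4.452 = 23.73 mR/h.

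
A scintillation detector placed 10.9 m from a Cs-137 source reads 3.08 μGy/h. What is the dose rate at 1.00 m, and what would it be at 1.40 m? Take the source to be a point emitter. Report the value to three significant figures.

366 μGy/h; 187 μGy/h

Applying the 1/r² law,
At 1.00 m: (10.9/1.00)² = 118.8, so 3.08 × 118.8 = 365.9 μGy/h
At 1.40 m: (1.00/1.40)² = 0.5102, so 365.9 × 0.5102 = 186.7 μGy/h.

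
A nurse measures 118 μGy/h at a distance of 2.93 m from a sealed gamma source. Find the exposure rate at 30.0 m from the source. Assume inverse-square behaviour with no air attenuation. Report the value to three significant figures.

1.13 μGy/h

Intensity scales as (d₁/d₂)², so the rate at 30.0 m is
118 × (2.93/30.0)² = 118 × 0.009539 = 1.126 μGy/h.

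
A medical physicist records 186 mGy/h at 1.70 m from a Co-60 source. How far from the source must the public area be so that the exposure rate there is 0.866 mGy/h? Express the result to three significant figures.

24.9 m

By the inverse-square law, d₂ = d₁·√(I₁/I₂).
I₁/I₂ = 186/0.866 = 214.8, so d₂ = 1.70 × √214.8 = 24.92 m.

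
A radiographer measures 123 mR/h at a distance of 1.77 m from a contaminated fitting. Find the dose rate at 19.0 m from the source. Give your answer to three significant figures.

1.07 mR/h

Using I₁d₁² = I₂d₂², the rate at 19.0 m is
(1.77/19.0)² = 0.008678, so 123 × 0.008678 = 1.067 mR/h.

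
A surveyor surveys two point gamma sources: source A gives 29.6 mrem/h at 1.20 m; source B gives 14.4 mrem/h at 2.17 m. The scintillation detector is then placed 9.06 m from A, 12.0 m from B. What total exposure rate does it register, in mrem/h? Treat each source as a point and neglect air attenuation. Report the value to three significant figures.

0.990 mrem/h

Each source contributes Iᵢ·(dᵢ/rᵢ)²; contributions add.
A: 29.6 × (1.20/9.06)² = 0.5193 mrem/h
B: 14.4 × (2.17/12.0)² = 0.4709 mrem/h
Total = 0.5193 + 0.4709 = 0.9902 mrem/h.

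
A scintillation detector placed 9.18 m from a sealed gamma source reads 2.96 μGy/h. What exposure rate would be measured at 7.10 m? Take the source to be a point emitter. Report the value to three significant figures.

4.95 μGy/h

Since intensity falls as 1/r², scaling from 9.18 m to 7.10 m:
(9.18/7.10)² = 1.672, so 2.96 × 1.672 = 4.949 μGy/h.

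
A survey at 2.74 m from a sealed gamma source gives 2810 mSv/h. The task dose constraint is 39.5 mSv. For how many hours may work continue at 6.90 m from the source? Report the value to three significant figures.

Applying the 1/r² law, rate at 6.90 m:
(2.74/6.90)² = 0.1577, so 2810 × 0.1577 = 443.1 mSv/h.
Stay time = 39.5 mSv ÷ 443.1 mSv/h = 0.08914 h.

0.0891 h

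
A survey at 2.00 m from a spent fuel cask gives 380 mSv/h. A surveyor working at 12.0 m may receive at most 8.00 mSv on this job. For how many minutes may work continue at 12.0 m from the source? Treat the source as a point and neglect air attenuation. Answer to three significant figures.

45.5 min

By the inverse-square law, rate at 12.0 m:
380 × (2.00/12.0)² = 380 × 0.02778 = 10.56 mSv/h.
Stay time = 8.00 mSv ÷ 10.56 mSv/h = 0.7576 h = 45.46 min.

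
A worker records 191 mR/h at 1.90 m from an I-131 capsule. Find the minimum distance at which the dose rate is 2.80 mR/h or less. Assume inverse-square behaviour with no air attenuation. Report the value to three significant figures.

15.7 m

Since intensity falls as 1/r², d₂ = d₁·√(I₁/I₂).
I₁/I₂ = 191/2.80 = 68.21, so d₂ = 1.90 × √68.21 = 15.69 m.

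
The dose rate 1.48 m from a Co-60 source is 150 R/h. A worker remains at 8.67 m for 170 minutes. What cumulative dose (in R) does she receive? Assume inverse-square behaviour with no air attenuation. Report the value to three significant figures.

Intensity scales as (d₁/d₂)², so rate at 8.67 m:
150 × (1.48/8.67)² = 150 × 0.02914 = 4.371 R/h.
Dose = rate × time = 4.371 R/h × 2.833 h = 12.38 R.

12.4 R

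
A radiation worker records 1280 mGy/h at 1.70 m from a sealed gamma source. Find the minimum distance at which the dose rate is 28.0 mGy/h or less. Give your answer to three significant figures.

11.5 m

Applying the 1/r² law, d₂ = d₁·√(I₁/I₂).
I₁/I₂ = 1280/28.0 = 45.71, so d₂ = 1.70 × √45.71 = 11.49 m.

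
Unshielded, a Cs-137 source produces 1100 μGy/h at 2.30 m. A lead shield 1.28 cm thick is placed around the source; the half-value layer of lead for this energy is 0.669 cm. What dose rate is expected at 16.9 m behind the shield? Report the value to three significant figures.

Distance alone: 1100 × (2.30/16.9)² = 1100 × 0.01852 = 20.37 μGy/h.
Shield: 1.28/0.669 = 1.913 half-value layers → attenuation 2^(−1.913) = 0.2655.
Combined: 20.37 × 0.2655 = 5.408 μGy/h.

5.41 μGy/h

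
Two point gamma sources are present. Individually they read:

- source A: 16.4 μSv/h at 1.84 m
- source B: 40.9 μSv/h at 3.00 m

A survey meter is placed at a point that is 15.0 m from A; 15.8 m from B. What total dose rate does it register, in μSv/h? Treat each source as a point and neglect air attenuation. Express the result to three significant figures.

By superposition, sum each source's inverse-square contribution:
A: 16.4 × (1.84/15.0)² = 0.2468 μSv/h
B: 40.9 × (3.00/15.8)² = 1.475 μSv/h
Total = 0.2468 + 1.475 = 1.722 μSv/h.

1.72 μSv/h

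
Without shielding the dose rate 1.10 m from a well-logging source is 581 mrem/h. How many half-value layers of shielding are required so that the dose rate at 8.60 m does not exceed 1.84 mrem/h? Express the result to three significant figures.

2.37 half-value layers

At 8.60 m, distance alone gives 581 × (1.10/8.60)² = 581 × 0.01636 = 9.505 mrem/h.
Further attenuation needed: 9.505/1.84 = 5.166.
n = log₂(5.166) = 2.369 half-value layers.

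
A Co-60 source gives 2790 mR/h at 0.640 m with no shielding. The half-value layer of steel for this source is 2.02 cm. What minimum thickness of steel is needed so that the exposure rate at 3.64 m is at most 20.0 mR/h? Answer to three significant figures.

At 3.64 m, distance alone gives (0.640/3.64)² = 0.03091, so 2790 × 0.03091 = 86.24 mR/h.
Further attenuation needed: 86.24/20.0 = 4.312.
n = log₂(4.312) = 2.108 half-value layers.
Thickness = 2.108 × 2.02 cm = 4.258 cm.

4.26 cm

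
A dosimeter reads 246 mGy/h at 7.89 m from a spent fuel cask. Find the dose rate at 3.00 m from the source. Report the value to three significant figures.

1700 mGy/h

By the inverse-square law, the rate at 3.00 m is
(7.89/3.00)² = 6.917, so 246 × 6.917 = 1702 mGy/h.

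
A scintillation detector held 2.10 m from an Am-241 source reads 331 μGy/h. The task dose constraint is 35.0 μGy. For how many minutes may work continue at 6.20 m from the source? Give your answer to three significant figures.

Applying the 1/r² law, rate at 6.20 m:
(2.10/6.20)² = 0.1147, so 331 × 0.1147 = 37.97 μGy/h.
Stay time = 35.0 μGy ÷ 37.97 μGy/h = 0.9218 h = 55.31 min.

55.3 min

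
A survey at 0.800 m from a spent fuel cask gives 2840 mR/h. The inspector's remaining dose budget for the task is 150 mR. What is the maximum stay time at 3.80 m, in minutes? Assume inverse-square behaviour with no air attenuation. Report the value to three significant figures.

By the inverse-square law, rate at 3.80 m:
(0.800/3.80)² = 0.04432, so 2840 × 0.04432 = 125.9 mR/h.
Stay time = 150 mR ÷ 125.9 mR/h = 1.191 h = 71.46 min.

71.5 min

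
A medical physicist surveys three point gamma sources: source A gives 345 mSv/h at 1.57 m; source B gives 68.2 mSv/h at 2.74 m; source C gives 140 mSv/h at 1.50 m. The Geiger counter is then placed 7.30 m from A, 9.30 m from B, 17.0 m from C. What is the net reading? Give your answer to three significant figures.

Each source contributes Iᵢ·(dᵢ/rᵢ)²; contributions add.
A: 345 × (1.57/7.30)² = 15.96 mSv/h
B: 68.2 × (2.74/9.30)² = 5.920 mSv/h
C: 140 × (1.50/17.0)² = 1.090 mSv/h
Total = 15.96 + 5.920 + 1.090 = 22.97 mSv/h.

23.0 mSv/h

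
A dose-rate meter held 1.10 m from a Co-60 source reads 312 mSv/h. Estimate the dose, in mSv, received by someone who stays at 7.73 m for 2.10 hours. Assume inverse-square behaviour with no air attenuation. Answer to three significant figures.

By the inverse-square law, rate at 7.73 m:
312 × (1.10/7.73)² = 312 × 0.02025 = 6.318 mSv/h.
Dose = rate × time = 6.318 mSv/h × 2.100 h = 13.27 mSv.

13.3 mSv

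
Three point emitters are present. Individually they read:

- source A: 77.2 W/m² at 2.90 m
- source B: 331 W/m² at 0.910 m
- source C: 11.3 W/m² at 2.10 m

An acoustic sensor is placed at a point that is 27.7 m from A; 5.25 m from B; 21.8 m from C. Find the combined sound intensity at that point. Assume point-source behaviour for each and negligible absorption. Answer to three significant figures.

By superposition, sum each source's inverse-square contribution:
A: 77.2 × (2.90/27.7)² = 0.8462 W/m²
B: 331 × (0.910/5.25)² = 9.945 W/m²
C: 11.3 × (2.10/21.8)² = 0.1049 W/m²
Total = 0.8462 + 9.945 + 0.1049 = 10.90 W/m².

10.9 W/m²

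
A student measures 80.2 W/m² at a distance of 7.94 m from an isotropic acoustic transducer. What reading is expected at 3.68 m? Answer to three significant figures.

373 W/m²

Using I₁d₁² = I₂d₂², the rate at 3.68 m is
(7.94/3.68)² = 4.655, so 80.2 × 4.655 = 373.3 W/m².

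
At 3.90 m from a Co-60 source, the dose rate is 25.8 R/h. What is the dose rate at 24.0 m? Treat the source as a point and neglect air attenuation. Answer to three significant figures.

0.681 R/h

By the inverse-square law, the rate at 24.0 m is
(3.90/24.0)² = 0.02641, so 25.8 × 0.02641 = 0.6814 R/h.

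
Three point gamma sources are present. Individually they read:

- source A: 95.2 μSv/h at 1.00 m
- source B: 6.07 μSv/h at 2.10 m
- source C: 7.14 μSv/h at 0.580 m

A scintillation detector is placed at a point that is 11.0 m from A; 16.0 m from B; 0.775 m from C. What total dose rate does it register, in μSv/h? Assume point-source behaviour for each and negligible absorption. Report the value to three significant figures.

4.89 μSv/h

By superposition, sum each source's inverse-square contribution:
A: 95.2 × (1.00/11.0)² = 0.7868 μSv/h
B: 6.07 × (2.10/16.0)² = 0.1046 μSv/h
C: 7.14 × (0.580/0.775)² = 3.999 μSv/h
Total = 0.7868 + 0.1046 + 3.999 = 4.890 μSv/h.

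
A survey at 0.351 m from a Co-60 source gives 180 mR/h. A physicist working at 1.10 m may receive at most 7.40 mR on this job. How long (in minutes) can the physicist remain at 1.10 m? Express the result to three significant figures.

Since intensity falls as 1/r², rate at 1.10 m:
(0.351/1.10)² = 0.1018, so 180 × 0.1018 = 18.32 mR/h.
Stay time = 7.40 mR ÷ 18.32 mR/h = 0.4039 h = 24.23 min.

24.2 min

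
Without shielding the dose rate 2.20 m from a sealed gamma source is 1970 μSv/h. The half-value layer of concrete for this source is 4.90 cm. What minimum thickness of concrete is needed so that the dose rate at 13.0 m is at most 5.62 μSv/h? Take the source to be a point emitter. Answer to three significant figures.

16.3 cm

At 13.0 m, distance alone gives (2.20/13.0)² = 0.02864, so 1970 × 0.02864 = 56.42 μSv/h.
Further attenuation needed: 56.42/5.62 = 10.04.
n = log₂(10.04) = 3.328 half-value layers.
Thickness = 3.328 × 4.90 cm = 16.31 cm.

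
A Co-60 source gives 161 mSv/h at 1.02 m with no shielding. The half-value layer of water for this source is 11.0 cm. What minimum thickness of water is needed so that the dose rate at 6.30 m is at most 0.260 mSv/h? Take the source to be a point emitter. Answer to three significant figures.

44.2 cm

At 6.30 m, distance alone gives (1.02/6.30)² = 0.02621, so 161 × 0.02621 = 4.220 mSv/h.
Further attenuation needed: 4.220/0.260 = 16.23.
n = log₂(16.23) = 4.021 half-value layers.
Thickness = 4.021 × 11.0 cm = 44.23 cm.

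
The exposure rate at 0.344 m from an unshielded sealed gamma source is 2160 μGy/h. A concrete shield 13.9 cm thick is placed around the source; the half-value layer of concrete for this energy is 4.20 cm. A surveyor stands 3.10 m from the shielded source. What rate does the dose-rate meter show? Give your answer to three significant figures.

2.68 μGy/h

Distance alone: (0.344/3.10)² = 0.01231, so 2160 × 0.01231 = 26.59 μGy/h.
Shield: 13.9/4.20 = 3.310 half-value layers → attenuation 2^(−3.310) = 0.1008.
Combined: 26.59 × 0.1008 = 2.680 μGy/h.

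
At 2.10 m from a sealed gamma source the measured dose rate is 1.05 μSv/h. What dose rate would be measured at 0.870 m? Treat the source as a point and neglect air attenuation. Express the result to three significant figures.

Intensity scales as (d₁/d₂)², so scaling from 2.10 m to 0.870 m:
1.05 × (2.10/0.870)² = 1.05 × 5.826 = 6.117 μSv/h.

6.12 μSv/h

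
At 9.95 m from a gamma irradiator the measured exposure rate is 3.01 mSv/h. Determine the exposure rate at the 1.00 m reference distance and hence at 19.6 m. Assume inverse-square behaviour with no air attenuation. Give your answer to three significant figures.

Since intensity falls as 1/r²,
At 1.00 m: 3.01 × (9.95/1.00)² = 3.01 × 99.00 = 298.0 mSv/h
At 19.6 m: 298.0 × (1.00/19.6)² = 298.0 × 0.002603 = 0.7757 mSv/h.

298 mSv/h; 0.776 mSv/h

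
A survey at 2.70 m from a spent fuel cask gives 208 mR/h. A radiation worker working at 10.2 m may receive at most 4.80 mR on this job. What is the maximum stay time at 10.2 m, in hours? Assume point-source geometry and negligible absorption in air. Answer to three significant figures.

Since intensity falls as 1/r², rate at 10.2 m:
(2.70/10.2)² = 0.07007, so 208 × 0.07007 = 14.57 mR/h.
Stay time = 4.80 mR ÷ 14.57 mR/h = 0.3294 h.

0.329 h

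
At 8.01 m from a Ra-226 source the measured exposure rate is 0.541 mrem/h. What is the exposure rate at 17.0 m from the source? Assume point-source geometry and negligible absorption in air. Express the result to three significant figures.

Using I₁d₁² = I₂d₂², scaling from 8.01 m to 17.0 m:
0.541 × (8.01/17.0)² = 0.541 × 0.2220 = 0.1201 mrem/h.

0.120 mrem/h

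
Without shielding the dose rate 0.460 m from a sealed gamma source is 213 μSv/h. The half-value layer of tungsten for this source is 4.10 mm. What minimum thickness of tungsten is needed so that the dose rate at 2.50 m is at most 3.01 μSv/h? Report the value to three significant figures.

5.17 mm

At 2.50 m, distance alone gives (0.460/2.50)² = 0.03386, so 213 × 0.03386 = 7.212 μSv/h.
Further attenuation needed: 7.212/3.01 = 2.396.
n = log₂(2.396) = 1.261 half-value layers.
Thickness = 1.261 × 4.10 mm = 5.170 mm.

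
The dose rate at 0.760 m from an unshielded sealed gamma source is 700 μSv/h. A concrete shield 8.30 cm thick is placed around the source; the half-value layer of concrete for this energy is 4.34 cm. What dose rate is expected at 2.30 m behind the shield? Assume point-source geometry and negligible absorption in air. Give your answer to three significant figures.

Distance alone: (0.760/2.30)² = 0.1092, so 700 × 0.1092 = 76.44 μSv/h.
Shield: 8.30/4.34 = 1.912 half-value layers → attenuation 2^(−1.912) = 0.2657.
Combined: 76.44 × 0.2657 = 20.31 μSv/h.

20.3 μSv/h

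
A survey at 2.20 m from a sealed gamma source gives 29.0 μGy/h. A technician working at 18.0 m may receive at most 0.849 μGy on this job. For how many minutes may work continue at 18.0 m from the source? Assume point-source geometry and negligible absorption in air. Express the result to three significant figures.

118 min

Applying the 1/r² law, rate at 18.0 m:
(2.20/18.0)² = 0.01494, so 29.0 × 0.01494 = 0.4333 μGy/h.
Stay time = 0.849 μGy ÷ 0.4333 μGy/h = 1.959 h = 117.5 min.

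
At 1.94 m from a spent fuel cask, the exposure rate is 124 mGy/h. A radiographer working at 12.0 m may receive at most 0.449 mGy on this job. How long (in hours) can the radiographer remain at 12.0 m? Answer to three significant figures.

Since intensity falls as 1/r², rate at 12.0 m:
124 × (1.94/12.0)² = 124 × 0.02614 = 3.241 mGy/h.
Stay time = 0.449 mGy ÷ 3.241 mGy/h = 0.1385 h.

0.139 h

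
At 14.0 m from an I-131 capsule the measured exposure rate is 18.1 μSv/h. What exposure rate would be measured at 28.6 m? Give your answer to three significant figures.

4.34 μSv/h

By the inverse-square law, scaling from 14.0 m to 28.6 m:
18.1 × (14.0/28.6)² = 18.1 × 0.2396 = 4.337 μSv/h.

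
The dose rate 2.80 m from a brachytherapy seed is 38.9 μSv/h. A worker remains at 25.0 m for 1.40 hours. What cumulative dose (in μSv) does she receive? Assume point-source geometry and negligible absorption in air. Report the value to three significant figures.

Using I₁d₁² = I₂d₂², rate at 25.0 m:
38.9 × (2.80/25.0)² = 38.9 × 0.01254 = 0.4878 μSv/h.
Dose = rate × time = 0.4878 μSv/h × 1.400 h = 0.6829 μSv.

0.683 μSv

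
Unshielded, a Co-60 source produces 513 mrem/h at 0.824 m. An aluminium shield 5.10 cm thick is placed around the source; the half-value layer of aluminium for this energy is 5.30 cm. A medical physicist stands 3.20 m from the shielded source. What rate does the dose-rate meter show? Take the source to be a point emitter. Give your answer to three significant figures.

17.5 mrem/h

Distance alone: (0.824/3.20)² = 0.06631, so 513 × 0.06631 = 34.02 mrem/h.
Shield: 5.10/5.30 = 0.9623 half-value layers → attenuation 2^(−0.9623) = 0.5132.
Combined: 34.02 × 0.5132 = 17.46 mrem/h.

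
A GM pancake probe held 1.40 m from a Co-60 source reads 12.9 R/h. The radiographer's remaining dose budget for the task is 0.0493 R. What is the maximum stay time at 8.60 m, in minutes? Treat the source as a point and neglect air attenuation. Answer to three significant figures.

8.65 min

By the inverse-square law, rate at 8.60 m:
(1.40/8.60)² = 0.02650, so 12.9 × 0.02650 = 0.3418 R/h.
Stay time = 0.0493 R ÷ 0.3418 R/h = 0.1442 h = 8.652 min.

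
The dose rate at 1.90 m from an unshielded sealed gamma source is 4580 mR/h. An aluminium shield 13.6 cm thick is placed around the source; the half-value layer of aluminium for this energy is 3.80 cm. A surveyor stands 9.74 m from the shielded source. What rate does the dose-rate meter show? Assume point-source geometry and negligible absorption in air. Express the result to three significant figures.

Distance alone: (1.90/9.74)² = 0.03805, so 4580 × 0.03805 = 174.3 mR/h.
Shield: 13.6/3.80 = 3.579 half-value layers → attenuation 2^(−3.579) = 0.08368.
Combined: 174.3 × 0.08368 = 14.59 mR/h.

14.6 mR/h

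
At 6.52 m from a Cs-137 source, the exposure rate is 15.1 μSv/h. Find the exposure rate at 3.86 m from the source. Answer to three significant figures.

43.1 μSv/h

Applying the 1/r² law, the rate at 3.86 m is
(6.52/3.86)² = 2.853, so 15.1 × 2.853 = 43.08 μSv/h.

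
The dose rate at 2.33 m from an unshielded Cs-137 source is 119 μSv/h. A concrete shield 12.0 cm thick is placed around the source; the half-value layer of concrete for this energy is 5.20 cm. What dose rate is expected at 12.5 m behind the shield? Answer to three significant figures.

Distance alone: (2.33/12.5)² = 0.03474, so 119 × 0.03474 = 4.134 μSv/h.
Shield: 12.0/5.20 = 2.308 half-value layers → attenuation 2^(−2.308) = 0.2019.
Combined: 4.134 × 0.2019 = 0.8347 μSv/h.

0.835 μSv/h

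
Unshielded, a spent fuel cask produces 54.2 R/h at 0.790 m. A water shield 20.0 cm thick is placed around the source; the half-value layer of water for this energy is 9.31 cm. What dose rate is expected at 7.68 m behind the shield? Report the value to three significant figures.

0.129 R/h

Distance alone: 54.2 × (0.790/7.68)² = 54.2 × 0.01058 = 0.5734 R/h.
Shield: 20.0/9.31 = 2.148 half-value layers → attenuation 2^(−2.148) = 0.2256.
Combined: 0.5734 × 0.2256 = 0.1294 R/h.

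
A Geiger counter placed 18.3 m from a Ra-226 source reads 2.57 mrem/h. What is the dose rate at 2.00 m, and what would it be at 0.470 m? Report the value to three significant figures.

Using I₁d₁² = I₂d₂²,
At 2.00 m: (18.3/2.00)² = 83.72, so 2.57 × 83.72 = 215.2 mrem/h
At 0.470 m: 215.2 × (2.00/0.470)² = 215.2 × 18.11 = 3897 mrem/h.

215 mrem/h; 3900 mrem/h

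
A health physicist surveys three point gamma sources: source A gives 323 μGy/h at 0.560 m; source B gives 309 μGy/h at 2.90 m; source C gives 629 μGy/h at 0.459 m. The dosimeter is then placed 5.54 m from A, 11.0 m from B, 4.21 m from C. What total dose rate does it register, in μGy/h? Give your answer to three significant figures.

32.3 μGy/h

By superposition, sum each source's inverse-square contribution:
A: 323 × (0.560/5.54)² = 3.300 μGy/h
B: 309 × (2.90/11.0)² = 21.48 μGy/h
C: 629 × (0.459/4.21)² = 7.477 μGy/h
Total = 3.300 + 21.48 + 7.477 = 32.26 μGy/h.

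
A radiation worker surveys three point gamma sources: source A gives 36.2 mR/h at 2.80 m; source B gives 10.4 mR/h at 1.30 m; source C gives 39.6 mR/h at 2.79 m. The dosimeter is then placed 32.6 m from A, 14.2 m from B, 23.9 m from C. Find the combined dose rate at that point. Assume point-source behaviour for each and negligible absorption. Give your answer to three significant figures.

0.894 mR/h

By superposition, sum each source's inverse-square contribution:
A: 36.2 × (2.80/32.6)² = 0.2670 mR/h
B: 10.4 × (1.30/14.2)² = 0.08717 mR/h
C: 39.6 × (2.79/23.9)² = 0.5396 mR/h
Total = 0.2670 + 0.08717 + 0.5396 = 0.8938 mR/h.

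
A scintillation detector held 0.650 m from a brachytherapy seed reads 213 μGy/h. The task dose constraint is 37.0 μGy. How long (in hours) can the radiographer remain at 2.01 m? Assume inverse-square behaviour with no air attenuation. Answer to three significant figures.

Using I₁d₁² = I₂d₂², rate at 2.01 m:
(0.650/2.01)² = 0.1046, so 213 × 0.1046 = 22.28 μGy/h.
Stay time = 37.0 μGy ÷ 22.28 μGy/h = 1.661 h.

1.66 h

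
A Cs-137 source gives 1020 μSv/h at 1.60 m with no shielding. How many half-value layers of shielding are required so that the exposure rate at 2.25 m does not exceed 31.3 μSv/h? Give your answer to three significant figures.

4.04 half-value layers

At 2.25 m, distance alone gives 1020 × (1.60/2.25)² = 1020 × 0.5057 = 515.8 μSv/h.
Further attenuation needed: 515.8/31.3 = 16.48.
n = log₂(16.48) = 4.043 half-value layers.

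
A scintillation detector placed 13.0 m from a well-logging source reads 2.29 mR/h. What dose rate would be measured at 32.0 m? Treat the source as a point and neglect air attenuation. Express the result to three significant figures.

0.378 mR/h

By the inverse-square law, scaling from 13.0 m to 32.0 m:
(13.0/32.0)² = 0.1650, so 2.29 × 0.1650 = 0.3779 mR/h.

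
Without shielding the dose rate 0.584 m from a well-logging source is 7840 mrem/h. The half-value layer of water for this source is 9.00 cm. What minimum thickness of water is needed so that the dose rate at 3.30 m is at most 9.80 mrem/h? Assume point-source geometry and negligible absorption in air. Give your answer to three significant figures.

At 3.30 m, distance alone gives 7840 × (0.584/3.30)² = 7840 × 0.03132 = 245.5 mrem/h.
Further attenuation needed: 245.5/9.80 = 25.05.
n = log₂(25.05) = 4.647 half-value layers.
Thickness = 4.647 × 9.00 cm = 41.82 cm.

41.8 cm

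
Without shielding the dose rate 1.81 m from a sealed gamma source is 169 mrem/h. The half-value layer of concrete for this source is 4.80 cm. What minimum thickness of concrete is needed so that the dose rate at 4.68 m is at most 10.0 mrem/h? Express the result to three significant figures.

At 4.68 m, distance alone gives 169 × (1.81/4.68)² = 169 × 0.1496 = 25.28 mrem/h.
Further attenuation needed: 25.28/10.0 = 2.528.
n = log₂(2.528) = 1.338 half-value layers.
Thickness = 1.338 × 4.80 cm = 6.422 cm.

6.42 cm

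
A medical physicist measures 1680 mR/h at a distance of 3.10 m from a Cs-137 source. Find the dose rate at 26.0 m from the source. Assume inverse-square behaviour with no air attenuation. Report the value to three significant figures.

Since intensity falls as 1/r², the rate at 26.0 m is
(3.10/26.0)² = 0.01422, so 1680 × 0.01422 = 23.89 mR/h.

23.9 mR/h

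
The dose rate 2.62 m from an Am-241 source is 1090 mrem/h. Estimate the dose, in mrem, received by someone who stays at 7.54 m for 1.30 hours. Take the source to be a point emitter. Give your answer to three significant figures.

171 mrem

Intensity scales as (d₁/d₂)², so rate at 7.54 m:
(2.62/7.54)² = 0.1207, so 1090 × 0.1207 = 131.6 mrem/h.
Dose = rate × time = 131.6 mrem/h × 1.300 h = 171.1 mrem.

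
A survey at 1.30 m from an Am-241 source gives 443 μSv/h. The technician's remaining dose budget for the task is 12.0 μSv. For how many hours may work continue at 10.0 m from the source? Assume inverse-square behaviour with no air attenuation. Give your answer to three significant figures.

1.60 h

Using I₁d₁² = I₂d₂², rate at 10.0 m:
(1.30/10.0)² = 0.01690, so 443 × 0.01690 = 7.487 μSv/h.
Stay time = 12.0 μSv ÷ 7.487 μSv/h = 1.603 h.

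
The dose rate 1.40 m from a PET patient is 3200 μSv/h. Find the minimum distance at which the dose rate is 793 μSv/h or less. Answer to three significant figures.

Using I₁d₁² = I₂d₂², d₂ = d₁·√(I₁/I₂).
I₁/I₂ = 3200/793 = 4.035, so d₂ = 1.40 × √4.035 = 2.812 m.

2.81 m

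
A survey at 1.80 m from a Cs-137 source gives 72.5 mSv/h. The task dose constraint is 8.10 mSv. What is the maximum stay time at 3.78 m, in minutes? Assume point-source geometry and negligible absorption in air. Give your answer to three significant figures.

29.6 min

By the inverse-square law, rate at 3.78 m:
72.5 × (1.80/3.78)² = 72.5 × 0.2268 = 16.44 mSv/h.
Stay time = 8.10 mSv ÷ 16.44 mSv/h = 0.4927 h = 29.56 min.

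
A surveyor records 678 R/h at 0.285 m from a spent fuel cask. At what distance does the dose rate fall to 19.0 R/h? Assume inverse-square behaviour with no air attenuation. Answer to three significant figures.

By the inverse-square law, d₂ = d₁·√(I₁/I₂).
I₁/I₂ = 678/19.0 = 35.68, so d₂ = 0.285 × √35.68 = 1.702 m.

1.70 m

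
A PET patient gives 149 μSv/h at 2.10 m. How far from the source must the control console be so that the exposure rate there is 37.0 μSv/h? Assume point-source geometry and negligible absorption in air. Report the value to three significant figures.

4.21 m

Since intensity falls as 1/r², d₂ = d₁·√(I₁/I₂).
I₁/I₂ = 149/37.0 = 4.027, so d₂ = 2.10 × √4.027 = 4.214 m.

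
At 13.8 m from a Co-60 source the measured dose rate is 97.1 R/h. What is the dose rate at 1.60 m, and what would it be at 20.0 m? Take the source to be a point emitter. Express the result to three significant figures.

7220 R/h; 46.2 R/h

Using I₁d₁² = I₂d₂²,
At 1.60 m: 97.1 × (13.8/1.60)² = 97.1 × 74.39 = 7223 R/h
At 20.0 m: 7223 × (1.60/20.0)² = 7223 × 0.006400 = 46.23 R/h.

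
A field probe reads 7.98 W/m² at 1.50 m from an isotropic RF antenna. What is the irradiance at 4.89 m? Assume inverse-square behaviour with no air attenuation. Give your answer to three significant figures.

Since intensity falls as 1/r², the rate at 4.89 m is
7.98 × (1.50/4.89)² = 7.98 × 0.09409 = 0.7508 W/m².

0.751 W/m²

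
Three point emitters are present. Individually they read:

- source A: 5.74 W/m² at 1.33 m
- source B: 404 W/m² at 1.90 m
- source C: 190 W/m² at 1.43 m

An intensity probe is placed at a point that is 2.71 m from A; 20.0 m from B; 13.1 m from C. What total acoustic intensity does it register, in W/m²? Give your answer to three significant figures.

Each source contributes Iᵢ·(dᵢ/rᵢ)²; contributions add.
A: 5.74 × (1.33/2.71)² = 1.383 W/m²
B: 404 × (1.90/20.0)² = 3.646 W/m²
C: 190 × (1.43/13.1)² = 2.264 W/m²
Total = 1.383 + 3.646 + 2.264 = 7.293 W/m².

7.29 W/m²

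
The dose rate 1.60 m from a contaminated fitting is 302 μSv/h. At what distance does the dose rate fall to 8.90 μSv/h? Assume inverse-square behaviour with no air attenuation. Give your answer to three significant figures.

Using I₁d₁² = I₂d₂², d₂ = d₁·√(I₁/I₂).
I₁/I₂ = 302/8.90 = 33.93, so d₂ = 1.60 × √33.93 = 9.320 m.

9.32 m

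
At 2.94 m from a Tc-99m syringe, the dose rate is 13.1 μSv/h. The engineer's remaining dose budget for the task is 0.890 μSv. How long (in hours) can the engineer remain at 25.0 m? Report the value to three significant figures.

By the inverse-square law, rate at 25.0 m:
13.1 × (2.94/25.0)² = 13.1 × 0.01383 = 0.1812 μSv/h.
Stay time = 0.890 μSv ÷ 0.1812 μSv/h = 4.912 h.

4.91 h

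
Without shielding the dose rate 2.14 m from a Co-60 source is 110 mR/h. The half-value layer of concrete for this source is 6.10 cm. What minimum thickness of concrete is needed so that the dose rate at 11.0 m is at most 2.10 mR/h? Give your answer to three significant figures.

6.02 cm

At 11.0 m, distance alone gives (2.14/11.0)² = 0.03785, so 110 × 0.03785 = 4.163 mR/h.
Further attenuation needed: 4.163/2.10 = 1.982.
n = log₂(1.982) = 0.9870 half-value layers.
Thickness = 0.9870 × 6.10 cm = 6.021 cm.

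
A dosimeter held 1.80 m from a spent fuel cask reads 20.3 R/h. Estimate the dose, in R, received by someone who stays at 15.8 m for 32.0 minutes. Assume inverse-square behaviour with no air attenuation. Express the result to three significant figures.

0.141 R

Intensity scales as (d₁/d₂)², so rate at 15.8 m:
20.3 × (1.80/15.8)² = 20.3 × 0.01298 = 0.2635 R/h.
Dose = rate × time = 0.2635 R/h × 0.5333 h = 0.1405 R.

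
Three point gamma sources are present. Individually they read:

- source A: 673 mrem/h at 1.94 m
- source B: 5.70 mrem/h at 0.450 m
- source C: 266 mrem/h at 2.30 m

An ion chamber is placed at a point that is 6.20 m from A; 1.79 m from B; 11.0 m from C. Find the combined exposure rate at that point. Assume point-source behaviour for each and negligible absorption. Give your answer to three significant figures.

Each source contributes Iᵢ·(dᵢ/rᵢ)²; contributions add.
A: 673 × (1.94/6.20)² = 65.89 mrem/h
B: 5.70 × (0.450/1.79)² = 0.3602 mrem/h
C: 266 × (2.30/11.0)² = 11.63 mrem/h
Total = 65.89 + 0.3602 + 11.63 = 77.88 mrem/h.

77.9 mrem/h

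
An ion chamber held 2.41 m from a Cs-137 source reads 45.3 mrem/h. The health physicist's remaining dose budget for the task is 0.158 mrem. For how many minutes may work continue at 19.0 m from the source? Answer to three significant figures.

Since intensity falls as 1/r², rate at 19.0 m:
45.3 × (2.41/19.0)² = 45.3 × 0.01609 = 0.7289 mrem/h.
Stay time = 0.158 mrem ÷ 0.7289 mrem/h = 0.2168 h = 13.01 min.

13.0 min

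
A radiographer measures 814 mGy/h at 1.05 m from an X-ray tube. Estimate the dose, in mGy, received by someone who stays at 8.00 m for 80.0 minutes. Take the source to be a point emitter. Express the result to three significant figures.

18.7 mGy

Since intensity falls as 1/r², rate at 8.00 m:
(1.05/8.00)² = 0.01723, so 814 × 0.01723 = 14.03 mGy/h.
Dose = rate × time = 14.03 mGy/h × 1.333 h = 18.70 mGy.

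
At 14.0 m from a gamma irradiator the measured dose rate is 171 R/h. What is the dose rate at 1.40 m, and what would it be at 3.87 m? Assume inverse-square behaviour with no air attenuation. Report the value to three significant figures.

17100 R/h; 2240 R/h

By the inverse-square law,
At 1.40 m: (14.0/1.40)² = 100.0, so 171 × 100.0 = 17100 R/h
At 3.87 m: 17100 × (1.40/3.87)² = 17100 × 0.1309 = 2238 R/h.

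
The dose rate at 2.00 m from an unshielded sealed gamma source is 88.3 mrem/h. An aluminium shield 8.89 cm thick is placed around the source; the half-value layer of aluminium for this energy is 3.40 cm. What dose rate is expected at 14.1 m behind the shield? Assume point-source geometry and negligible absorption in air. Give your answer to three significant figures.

0.290 mrem/h

Distance alone: 88.3 × (2.00/14.1)² = 88.3 × 0.02012 = 1.777 mrem/h.
Shield: 8.89/3.40 = 2.615 half-value layers → attenuation 2^(−2.615) = 0.1632.
Combined: 1.777 × 0.1632 = 0.2900 mrem/h.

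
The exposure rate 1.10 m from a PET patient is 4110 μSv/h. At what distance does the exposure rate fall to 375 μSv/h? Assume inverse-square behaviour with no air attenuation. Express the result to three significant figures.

3.64 m

Since intensity falls as 1/r², d₂ = d₁·√(I₁/I₂).
I₁/I₂ = 4110/375 = 10.96, so d₂ = 1.10 × √10.96 = 3.642 m.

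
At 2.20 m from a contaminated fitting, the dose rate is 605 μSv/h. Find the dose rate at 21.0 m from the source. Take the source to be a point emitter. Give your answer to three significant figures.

6.64 μSv/h

Since intensity falls as 1/r², the rate at 21.0 m is
(2.20/21.0)² = 0.01098, so 605 × 0.01098 = 6.643 μSv/h.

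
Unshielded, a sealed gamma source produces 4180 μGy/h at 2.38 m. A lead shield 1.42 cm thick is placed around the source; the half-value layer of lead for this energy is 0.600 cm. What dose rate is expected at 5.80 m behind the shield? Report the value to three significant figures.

Distance alone: 4180 × (2.38/5.80)² = 4180 × 0.1684 = 703.9 μGy/h.
Shield: 1.42/0.600 = 2.367 half-value layers → attenuation 2^(−2.367) = 0.1938.
Combined: 703.9 × 0.1938 = 136.4 μGy/h.

136 μGy/h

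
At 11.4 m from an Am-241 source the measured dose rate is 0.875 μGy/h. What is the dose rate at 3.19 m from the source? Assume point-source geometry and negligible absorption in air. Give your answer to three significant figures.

11.2 μGy/h

Applying the 1/r² law, scaling from 11.4 m to 3.19 m:
0.875 × (11.4/3.19)² = 0.875 × 12.77 = 11.17 μGy/h.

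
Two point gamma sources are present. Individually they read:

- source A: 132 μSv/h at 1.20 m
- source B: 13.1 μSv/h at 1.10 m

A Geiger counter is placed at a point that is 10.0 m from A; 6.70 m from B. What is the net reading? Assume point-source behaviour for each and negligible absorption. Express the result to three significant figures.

2.25 μSv/h

By superposition, sum each source's inverse-square contribution:
A: 132 × (1.20/10.0)² = 1.901 μSv/h
B: 13.1 × (1.10/6.70)² = 0.3531 μSv/h
Total = 1.901 + 0.3531 = 2.254 μSv/h.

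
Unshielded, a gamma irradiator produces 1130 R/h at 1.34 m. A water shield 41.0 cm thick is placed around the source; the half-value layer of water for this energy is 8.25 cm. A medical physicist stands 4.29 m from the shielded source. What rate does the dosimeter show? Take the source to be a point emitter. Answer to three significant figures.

3.52 R/h

Distance alone: 1130 × (1.34/4.29)² = 1130 × 0.09757 = 110.3 R/h.
Shield: 41.0/8.25 = 4.970 half-value layers → attenuation 2^(−4.970) = 0.03191.
Combined: 110.3 × 0.03191 = 3.520 R/h.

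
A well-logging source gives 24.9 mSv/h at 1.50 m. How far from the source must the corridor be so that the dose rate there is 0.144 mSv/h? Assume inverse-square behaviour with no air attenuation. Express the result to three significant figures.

19.7 m

Since intensity falls as 1/r², d₂ = d₁·√(I₁/I₂).
I₁/I₂ = 24.9/0.144 = 172.9, so d₂ = 1.50 × √172.9 = 19.72 m.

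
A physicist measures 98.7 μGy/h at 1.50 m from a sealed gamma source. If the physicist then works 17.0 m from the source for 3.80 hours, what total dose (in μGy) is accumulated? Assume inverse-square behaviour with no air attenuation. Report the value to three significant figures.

Applying the 1/r² law, rate at 17.0 m:
(1.50/17.0)² = 0.007785, so 98.7 × 0.007785 = 0.7684 μGy/h.
Dose = rate × time = 0.7684 μGy/h × 3.800 h = 2.920 μGy.

2.92 μGy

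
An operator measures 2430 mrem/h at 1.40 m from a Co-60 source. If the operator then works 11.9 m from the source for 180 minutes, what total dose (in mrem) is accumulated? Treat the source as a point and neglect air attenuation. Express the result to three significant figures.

Intensity scales as (d₁/d₂)², so rate at 11.9 m:
(1.40/11.9)² = 0.01384, so 2430 × 0.01384 = 33.63 mrem/h.
Dose = rate × time = 33.63 mrem/h × 3.000 h = 100.9 mrem.

101 mrem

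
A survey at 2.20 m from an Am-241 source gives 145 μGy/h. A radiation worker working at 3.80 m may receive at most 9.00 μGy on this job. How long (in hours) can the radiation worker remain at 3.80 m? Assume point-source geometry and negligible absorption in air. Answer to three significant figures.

By the inverse-square law, rate at 3.80 m:
145 × (2.20/3.80)² = 145 × 0.3352 = 48.60 μGy/h.
Stay time = 9.00 μGy ÷ 48.60 μGy/h = 0.1852 h.

0.185 h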